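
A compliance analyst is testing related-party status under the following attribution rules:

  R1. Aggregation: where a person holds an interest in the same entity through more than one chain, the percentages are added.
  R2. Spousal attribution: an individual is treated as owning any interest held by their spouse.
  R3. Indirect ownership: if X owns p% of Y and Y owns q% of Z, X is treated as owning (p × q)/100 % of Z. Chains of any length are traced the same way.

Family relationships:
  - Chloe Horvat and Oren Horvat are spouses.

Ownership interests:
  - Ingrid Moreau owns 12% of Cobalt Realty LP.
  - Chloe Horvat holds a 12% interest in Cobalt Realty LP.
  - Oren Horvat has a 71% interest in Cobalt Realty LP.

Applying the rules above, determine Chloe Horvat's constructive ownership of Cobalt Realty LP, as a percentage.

By spousal attribution (R2), Chloe Horvat is treated as also owning Oren Horvat's interest in Cobalt Realty LP, giving 12% + 71% = 83%.
Direct interest in Cobalt Realty LP: 83%.

83%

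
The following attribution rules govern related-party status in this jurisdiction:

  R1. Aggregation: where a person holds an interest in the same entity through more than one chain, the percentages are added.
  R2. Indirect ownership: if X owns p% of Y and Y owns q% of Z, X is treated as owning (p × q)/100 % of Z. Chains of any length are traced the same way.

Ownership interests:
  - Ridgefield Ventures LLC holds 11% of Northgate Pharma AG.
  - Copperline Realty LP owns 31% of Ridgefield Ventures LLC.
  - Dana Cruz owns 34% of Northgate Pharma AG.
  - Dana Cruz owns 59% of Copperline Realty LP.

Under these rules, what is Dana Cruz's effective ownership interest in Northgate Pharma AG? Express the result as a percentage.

36.0119%

Chain via Copperline Realty LP → Ridgefield Ventures LLC (R2): 59% × 31% × 11% = 2.0119% of Northgate Pharma AG.
Direct interest in Northgate Pharma AG: 34%.
Aggregating (R1): 2.0119% + 34% = 36.0119%.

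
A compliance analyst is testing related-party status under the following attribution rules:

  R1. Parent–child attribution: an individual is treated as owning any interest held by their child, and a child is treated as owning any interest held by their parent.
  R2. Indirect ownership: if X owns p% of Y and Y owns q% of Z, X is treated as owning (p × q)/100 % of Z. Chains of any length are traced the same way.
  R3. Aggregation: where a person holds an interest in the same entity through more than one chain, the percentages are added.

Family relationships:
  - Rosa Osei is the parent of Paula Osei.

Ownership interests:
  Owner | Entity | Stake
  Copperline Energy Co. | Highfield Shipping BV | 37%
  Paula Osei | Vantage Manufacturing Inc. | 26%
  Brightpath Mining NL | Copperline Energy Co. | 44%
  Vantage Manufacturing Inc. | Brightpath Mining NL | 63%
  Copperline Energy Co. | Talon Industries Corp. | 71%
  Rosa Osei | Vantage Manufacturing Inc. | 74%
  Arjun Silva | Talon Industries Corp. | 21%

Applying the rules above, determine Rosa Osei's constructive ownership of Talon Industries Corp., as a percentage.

19.6812%

By parent–child attribution (R1), Rosa Osei is treated as also owning Paula Osei's interest in Vantage Manufacturing Inc, giving 74% + 26% = 100%.
Chain via Vantage Manufacturing Inc. → Brightpath Mining NL → Copperline Energy Co. (R2): 100% × 63% × 44% × 71% = 19.6812% of Talon Industries Corp.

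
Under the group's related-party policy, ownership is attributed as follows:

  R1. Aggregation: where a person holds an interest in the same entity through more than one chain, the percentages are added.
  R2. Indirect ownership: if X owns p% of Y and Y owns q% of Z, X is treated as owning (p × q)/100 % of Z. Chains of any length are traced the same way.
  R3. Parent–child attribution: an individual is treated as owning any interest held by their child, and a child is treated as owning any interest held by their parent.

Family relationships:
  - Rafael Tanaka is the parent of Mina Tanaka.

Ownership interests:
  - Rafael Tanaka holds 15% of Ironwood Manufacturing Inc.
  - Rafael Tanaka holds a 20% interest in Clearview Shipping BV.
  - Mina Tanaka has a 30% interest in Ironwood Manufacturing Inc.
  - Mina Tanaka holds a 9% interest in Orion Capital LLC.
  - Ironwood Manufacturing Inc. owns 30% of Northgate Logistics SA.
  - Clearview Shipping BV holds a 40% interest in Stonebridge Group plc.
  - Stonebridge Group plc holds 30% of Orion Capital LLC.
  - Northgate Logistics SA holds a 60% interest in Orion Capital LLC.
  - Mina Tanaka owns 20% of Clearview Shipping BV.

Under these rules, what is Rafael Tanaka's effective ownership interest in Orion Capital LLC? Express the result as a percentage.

21.9%

By parent–child attribution (R3), Rafael Tanaka is treated as also owning Mina Tanaka's interest in Ironwood Manufacturing Inc, giving 15% + 30% = 45%.
By parent–child attribution (R3), Rafael Tanaka is treated as also owning Mina Tanaka's interest in Clearview Shipping BV, giving 20% + 20% = 40%.
By parent–child attribution (R3), Rafael Tanaka is treated as owning Mina Tanaka's 9% interest in Orion Capital LLC.
Chain via Ironwood Manufacturing Inc. → Northgate Logistics SA (R2): 45% × 30% × 60% = 8.1% of Orion Capital LLC.
Chain via Clearview Shipping BV → Stonebridge Group plc (R2): 40% × 40% × 30% = 4.8% of Orion Capital LLC.
Direct interest in Orion Capital LLC: 9%.
Aggregating (R1): 8.1% + 4.8% + 9% = 21.9%.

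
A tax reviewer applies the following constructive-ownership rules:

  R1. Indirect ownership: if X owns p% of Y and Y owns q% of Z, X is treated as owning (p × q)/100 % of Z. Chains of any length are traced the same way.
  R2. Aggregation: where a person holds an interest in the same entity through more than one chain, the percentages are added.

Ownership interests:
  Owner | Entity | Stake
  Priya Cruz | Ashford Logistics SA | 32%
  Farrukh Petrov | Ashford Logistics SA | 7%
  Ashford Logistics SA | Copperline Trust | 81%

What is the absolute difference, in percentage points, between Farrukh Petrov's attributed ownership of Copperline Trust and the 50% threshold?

44.33

Chain via Ashford Logistics SA (R1): 7% × 81% = 5.67% of Copperline Trust.
5.67% falls short of the 50% threshold by 44.33 percentage points.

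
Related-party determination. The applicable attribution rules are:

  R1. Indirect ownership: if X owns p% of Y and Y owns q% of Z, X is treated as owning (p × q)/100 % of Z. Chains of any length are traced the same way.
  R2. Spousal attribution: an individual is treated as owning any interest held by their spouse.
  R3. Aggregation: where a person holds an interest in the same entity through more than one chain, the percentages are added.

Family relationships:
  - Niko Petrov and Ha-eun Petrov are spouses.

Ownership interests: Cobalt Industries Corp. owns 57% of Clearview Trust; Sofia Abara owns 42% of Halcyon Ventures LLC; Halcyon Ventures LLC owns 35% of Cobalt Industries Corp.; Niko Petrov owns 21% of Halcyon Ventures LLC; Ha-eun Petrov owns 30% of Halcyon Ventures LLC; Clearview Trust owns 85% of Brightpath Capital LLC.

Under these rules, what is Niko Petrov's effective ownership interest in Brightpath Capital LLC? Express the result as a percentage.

8.648325%

By spousal attribution (R2), Niko Petrov is treated as also owning Ha-eun Petrov's interest in Halcyon Ventures LLC, giving 21% + 30% = 51%.
Chain via Halcyon Ventures LLC → Cobalt Industries Corp. → Clearview Trust (R1): 51% × 35% × 57% × 85% = 8.648325% of Brightpath Capital LLC.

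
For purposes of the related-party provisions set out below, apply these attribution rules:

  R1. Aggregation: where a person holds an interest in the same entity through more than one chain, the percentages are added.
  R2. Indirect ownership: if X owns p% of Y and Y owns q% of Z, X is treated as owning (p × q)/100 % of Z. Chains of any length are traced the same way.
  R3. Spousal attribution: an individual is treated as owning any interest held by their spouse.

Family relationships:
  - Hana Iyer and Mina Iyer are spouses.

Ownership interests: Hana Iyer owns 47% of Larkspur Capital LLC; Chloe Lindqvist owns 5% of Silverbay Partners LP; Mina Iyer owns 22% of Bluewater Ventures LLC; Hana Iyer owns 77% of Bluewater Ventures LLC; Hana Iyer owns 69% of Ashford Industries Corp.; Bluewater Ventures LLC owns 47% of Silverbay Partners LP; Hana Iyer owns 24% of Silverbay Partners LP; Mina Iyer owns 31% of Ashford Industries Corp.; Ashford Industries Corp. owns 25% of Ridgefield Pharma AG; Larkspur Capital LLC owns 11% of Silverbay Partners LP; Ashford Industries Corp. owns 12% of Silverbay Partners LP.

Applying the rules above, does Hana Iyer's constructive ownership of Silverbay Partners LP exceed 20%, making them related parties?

By spousal attribution (R3), Hana Iyer is treated as also owning Mina Iyer's interest in Bluewater Ventures LLC, giving 77% + 22% = 99%.
By spousal attribution (R3), Hana Iyer is treated as also owning Mina Iyer's interest in Ashford Industries Corp, giving 69% + 31% = 100%.
Chain via Larkspur Capital LLC (R2): 47% × 11% = 5.17% of Silverbay Partners LP.
Chain via Bluewater Ventures LLC (R2): 99% × 47% = 46.53% of Silverbay Partners LP.
Chain via Ashford Industries Corp. (R2): 100% × 12% = 12% of Silverbay Partners LP.
Direct interest in Silverbay Partners LP: 24%.
Aggregating (R1): 5.17% + 46.53% + 12% + 24% = 87.7%.
87.7% exceeds the 20% threshold, so Hana is a related party to Silverbay Partners LP.

Yes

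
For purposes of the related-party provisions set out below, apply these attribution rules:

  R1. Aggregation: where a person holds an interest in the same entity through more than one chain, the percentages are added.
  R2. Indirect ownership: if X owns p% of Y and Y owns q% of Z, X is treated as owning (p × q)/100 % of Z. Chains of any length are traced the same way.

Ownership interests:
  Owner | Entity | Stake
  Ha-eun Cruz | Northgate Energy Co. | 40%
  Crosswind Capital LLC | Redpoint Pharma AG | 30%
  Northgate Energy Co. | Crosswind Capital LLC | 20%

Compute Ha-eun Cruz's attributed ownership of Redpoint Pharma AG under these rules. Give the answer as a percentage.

2.4%

Chain via Northgate Energy Co. → Crosswind Capital LLC (R2): 40% × 20% × 30% = 2.4% of Redpoint Pharma AG.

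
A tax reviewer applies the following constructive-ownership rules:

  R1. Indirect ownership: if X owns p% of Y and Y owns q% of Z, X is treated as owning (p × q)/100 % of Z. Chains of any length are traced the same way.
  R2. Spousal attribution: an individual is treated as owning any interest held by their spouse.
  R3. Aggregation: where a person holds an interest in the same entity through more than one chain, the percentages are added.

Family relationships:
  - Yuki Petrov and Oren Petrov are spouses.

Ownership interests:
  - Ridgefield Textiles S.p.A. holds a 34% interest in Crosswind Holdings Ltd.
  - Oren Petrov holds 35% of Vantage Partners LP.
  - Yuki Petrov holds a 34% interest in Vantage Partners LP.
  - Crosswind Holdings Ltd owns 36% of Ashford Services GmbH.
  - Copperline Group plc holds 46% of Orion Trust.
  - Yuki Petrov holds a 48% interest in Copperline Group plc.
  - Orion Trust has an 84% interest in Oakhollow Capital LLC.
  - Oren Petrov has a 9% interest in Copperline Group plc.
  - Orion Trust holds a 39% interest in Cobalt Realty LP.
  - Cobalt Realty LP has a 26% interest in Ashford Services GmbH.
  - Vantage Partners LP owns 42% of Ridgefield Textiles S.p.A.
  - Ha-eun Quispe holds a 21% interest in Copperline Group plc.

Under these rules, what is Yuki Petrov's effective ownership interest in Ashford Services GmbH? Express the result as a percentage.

By spousal attribution (R2), Yuki Petrov is treated as also owning Oren Petrov's interest in Vantage Partners LP, giving 34% + 35% = 69%.
By spousal attribution (R2), Yuki Petrov is treated as also owning Oren Petrov's interest in Copperline Group plc, giving 48% + 9% = 57%.
Chain via Vantage Partners LP → Ridgefield Textiles S.p.A. → Crosswind Holdings Ltd (R1): 69% × 42% × 34% × 36% = 3.547152% of Ashford Services GmbH.
Chain via Copperline Group plc → Orion Trust → Cobalt Realty LP (R1): 57% × 46% × 39% × 26% = 2.658708% of Ashford Services GmbH.
Aggregating (R3): 3.547152% + 2.658708% = 6.20586%.

6.20586%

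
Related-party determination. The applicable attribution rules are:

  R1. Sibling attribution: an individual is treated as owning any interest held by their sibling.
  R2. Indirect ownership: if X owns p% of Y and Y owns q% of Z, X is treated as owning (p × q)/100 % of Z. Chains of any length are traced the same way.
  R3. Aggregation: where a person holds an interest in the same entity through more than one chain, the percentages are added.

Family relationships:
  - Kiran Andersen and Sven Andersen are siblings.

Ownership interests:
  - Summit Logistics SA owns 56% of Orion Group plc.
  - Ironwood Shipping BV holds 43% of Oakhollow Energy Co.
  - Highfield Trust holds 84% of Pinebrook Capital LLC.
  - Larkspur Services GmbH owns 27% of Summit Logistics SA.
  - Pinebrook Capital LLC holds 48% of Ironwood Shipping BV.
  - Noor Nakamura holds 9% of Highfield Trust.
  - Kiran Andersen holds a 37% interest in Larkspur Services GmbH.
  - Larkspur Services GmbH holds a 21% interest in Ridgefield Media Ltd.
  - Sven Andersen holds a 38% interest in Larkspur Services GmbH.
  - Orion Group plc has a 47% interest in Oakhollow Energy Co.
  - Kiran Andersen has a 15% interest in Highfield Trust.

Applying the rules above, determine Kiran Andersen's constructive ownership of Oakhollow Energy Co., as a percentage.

By sibling attribution (R1), Kiran Andersen is treated as also owning Sven Andersen's interest in Larkspur Services GmbH, giving 37% + 38% = 75%.
Chain via Highfield Trust → Pinebrook Capital LLC → Ironwood Shipping BV (R2): 15% × 84% × 48% × 43% = 2.60064% of Oakhollow Energy Co.
Chain via Larkspur Services GmbH → Summit Logistics SA → Orion Group plc (R2): 75% × 27% × 56% × 47% = 5.3298% of Oakhollow Energy Co.
Aggregating (R3): 2.60064% + 5.3298% = 7.93044%.

7.93044%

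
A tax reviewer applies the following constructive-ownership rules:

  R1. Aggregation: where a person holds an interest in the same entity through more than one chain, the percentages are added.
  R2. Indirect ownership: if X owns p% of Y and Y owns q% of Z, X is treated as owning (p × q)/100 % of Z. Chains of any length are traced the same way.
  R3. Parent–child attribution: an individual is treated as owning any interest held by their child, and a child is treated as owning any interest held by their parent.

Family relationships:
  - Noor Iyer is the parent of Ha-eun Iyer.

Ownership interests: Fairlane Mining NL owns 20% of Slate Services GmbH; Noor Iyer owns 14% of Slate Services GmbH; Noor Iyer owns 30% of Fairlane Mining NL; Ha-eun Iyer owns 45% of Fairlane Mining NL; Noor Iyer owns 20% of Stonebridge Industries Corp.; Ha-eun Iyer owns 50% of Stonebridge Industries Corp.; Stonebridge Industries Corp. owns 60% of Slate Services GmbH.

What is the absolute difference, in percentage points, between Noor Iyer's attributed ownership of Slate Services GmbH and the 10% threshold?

61

By parent–child attribution (R3), Noor Iyer is treated as also owning Ha-eun Iyer's interest in Stonebridge Industries Corp, giving 20% + 50% = 70%.
By parent–child attribution (R3), Noor Iyer is treated as also owning Ha-eun Iyer's interest in Fairlane Mining NL, giving 30% + 45% = 75%.
Chain via Stonebridge Industries Corp. (R2): 70% × 60% = 42% of Slate Services GmbH.
Chain via Fairlane Mining NL (R2): 75% × 20% = 15% of Slate Services GmbH.
Direct interest in Slate Services GmbH: 14%.
Aggregating (R1): 42% + 15% + 14% = 71%.
71% exceeds the 10% threshold by 61 percentage points.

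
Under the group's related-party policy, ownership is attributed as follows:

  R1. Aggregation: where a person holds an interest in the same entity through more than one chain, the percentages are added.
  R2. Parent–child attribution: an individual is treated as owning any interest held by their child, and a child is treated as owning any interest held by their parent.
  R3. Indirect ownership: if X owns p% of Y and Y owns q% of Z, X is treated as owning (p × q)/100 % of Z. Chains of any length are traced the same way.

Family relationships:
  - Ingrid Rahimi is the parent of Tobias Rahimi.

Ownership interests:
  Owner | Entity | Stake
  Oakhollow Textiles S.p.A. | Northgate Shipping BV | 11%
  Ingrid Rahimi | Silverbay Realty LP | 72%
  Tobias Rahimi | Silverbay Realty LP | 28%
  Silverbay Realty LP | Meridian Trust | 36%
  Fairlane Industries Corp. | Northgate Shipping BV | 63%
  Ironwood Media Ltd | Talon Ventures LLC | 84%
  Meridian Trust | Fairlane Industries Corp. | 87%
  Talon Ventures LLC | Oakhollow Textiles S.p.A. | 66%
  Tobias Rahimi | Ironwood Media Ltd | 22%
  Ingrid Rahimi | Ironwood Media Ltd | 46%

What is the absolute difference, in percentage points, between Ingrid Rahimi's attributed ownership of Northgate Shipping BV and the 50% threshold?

26.121488

By parent–child attribution (R2), Ingrid Rahimi is treated as also owning Tobias Rahimi's interest in Silverbay Realty LP, giving 72% + 28% = 100%.
By parent–child attribution (R2), Ingrid Rahimi is treated as also owning Tobias Rahimi's interest in Ironwood Media Ltd, giving 46% + 22% = 68%.
Chain via Silverbay Realty LP → Meridian Trust → Fairlane Industries Corp. (R3): 100% × 36% × 87% × 63% = 19.7316% of Northgate Shipping BV.
Chain via Ironwood Media Ltd → Talon Ventures LLC → Oakhollow Textiles S.p.A. (R3): 68% × 84% × 66% × 11% = 4.146912% of Northgate Shipping BV.
Aggregating (R1): 19.7316% + 4.146912% = 23.878512%.
23.878512% falls short of the 50% threshold by 26.121488 percentage points.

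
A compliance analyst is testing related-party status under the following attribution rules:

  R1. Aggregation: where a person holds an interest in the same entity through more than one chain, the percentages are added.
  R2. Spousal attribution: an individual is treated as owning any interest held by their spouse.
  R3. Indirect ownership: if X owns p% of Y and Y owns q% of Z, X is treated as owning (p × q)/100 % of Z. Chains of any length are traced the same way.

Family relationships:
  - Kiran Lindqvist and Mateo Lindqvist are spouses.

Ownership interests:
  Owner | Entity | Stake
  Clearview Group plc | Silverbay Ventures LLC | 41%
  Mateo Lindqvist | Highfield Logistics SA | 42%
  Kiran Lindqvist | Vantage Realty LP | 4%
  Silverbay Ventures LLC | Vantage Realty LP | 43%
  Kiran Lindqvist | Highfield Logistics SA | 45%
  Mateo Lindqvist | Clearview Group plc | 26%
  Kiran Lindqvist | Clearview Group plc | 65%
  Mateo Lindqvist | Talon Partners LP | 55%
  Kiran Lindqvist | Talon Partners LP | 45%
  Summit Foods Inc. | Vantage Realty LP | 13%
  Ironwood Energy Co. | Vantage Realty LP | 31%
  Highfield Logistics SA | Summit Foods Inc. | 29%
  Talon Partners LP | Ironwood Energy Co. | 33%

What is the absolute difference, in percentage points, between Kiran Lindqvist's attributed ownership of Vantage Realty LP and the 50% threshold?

By spousal attribution (R2), Kiran Lindqvist is treated as also owning Mateo Lindqvist's interest in Highfield Logistics SA, giving 45% + 42% = 87%.
By spousal attribution (R2), Kiran Lindqvist is treated as also owning Mateo Lindqvist's interest in Clearview Group plc, giving 65% + 26% = 91%.
By spousal attribution (R2), Kiran Lindqvist is treated as also owning Mateo Lindqvist's interest in Talon Partners LP, giving 45% + 55% = 100%.
Chain via Highfield Logistics SA → Summit Foods Inc. (R3): 87% × 29% × 13% = 3.2799% of Vantage Realty LP.
Chain via Clearview Group plc → Silverbay Ventures LLC (R3): 91% × 41% × 43% = 16.0433% of Vantage Realty LP.
Chain via Talon Partners LP → Ironwood Energy Co. (R3): 100% × 33% × 31% = 10.23% of Vantage Realty LP.
Direct interest in Vantage Realty LP: 4%.
Aggregating (R1): 3.2799% + 16.0433% + 10.23% + 4% = 33.5532%.
33.5532% falls short of the 50% threshold by 16.4468 percentage points.

16.4468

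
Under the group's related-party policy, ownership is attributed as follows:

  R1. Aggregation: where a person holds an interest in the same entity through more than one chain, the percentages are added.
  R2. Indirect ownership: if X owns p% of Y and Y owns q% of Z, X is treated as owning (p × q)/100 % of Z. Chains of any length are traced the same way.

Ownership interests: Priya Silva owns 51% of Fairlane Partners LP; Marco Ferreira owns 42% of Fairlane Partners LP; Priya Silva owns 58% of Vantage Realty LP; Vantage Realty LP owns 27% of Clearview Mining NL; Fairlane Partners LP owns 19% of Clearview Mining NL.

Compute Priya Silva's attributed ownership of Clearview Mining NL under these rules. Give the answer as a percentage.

25.35%

Chain via Fairlane Partners LP (R2): 51% × 19% = 9.69% of Clearview Mining NL.
Chain via Vantage Realty LP (R2): 58% × 27% = 15.66% of Clearview Mining NL.
Aggregating (R1): 9.69% + 15.66% = 25.35%.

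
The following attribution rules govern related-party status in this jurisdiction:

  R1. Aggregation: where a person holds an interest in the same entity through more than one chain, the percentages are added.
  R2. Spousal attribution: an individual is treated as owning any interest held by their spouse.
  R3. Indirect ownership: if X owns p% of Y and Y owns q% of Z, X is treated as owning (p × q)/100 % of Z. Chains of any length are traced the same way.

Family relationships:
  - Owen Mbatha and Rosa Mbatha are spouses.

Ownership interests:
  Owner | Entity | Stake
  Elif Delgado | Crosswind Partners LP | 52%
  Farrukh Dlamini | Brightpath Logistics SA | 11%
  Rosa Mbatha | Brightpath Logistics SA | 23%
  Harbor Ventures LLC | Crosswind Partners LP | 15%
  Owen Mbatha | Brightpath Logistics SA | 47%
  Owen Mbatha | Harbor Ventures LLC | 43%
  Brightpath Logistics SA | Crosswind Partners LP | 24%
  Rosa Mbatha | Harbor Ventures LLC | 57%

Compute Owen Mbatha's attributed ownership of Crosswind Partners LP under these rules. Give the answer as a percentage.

By spousal attribution (R2), Owen Mbatha is treated as also owning Rosa Mbatha's interest in Harbor Ventures LLC, giving 43% + 57% = 100%.
By spousal attribution (R2), Owen Mbatha is treated as also owning Rosa Mbatha's interest in Brightpath Logistics SA, giving 47% + 23% = 70%.
Chain via Harbor Ventures LLC (R3): 100% × 15% = 15% of Crosswind Partners LP.
Chain via Brightpath Logistics SA (R3): 70% × 24% = 16.8% of Crosswind Partners LP.
Aggregating (R1): 15% + 16.8% = 31.8%.

31.8%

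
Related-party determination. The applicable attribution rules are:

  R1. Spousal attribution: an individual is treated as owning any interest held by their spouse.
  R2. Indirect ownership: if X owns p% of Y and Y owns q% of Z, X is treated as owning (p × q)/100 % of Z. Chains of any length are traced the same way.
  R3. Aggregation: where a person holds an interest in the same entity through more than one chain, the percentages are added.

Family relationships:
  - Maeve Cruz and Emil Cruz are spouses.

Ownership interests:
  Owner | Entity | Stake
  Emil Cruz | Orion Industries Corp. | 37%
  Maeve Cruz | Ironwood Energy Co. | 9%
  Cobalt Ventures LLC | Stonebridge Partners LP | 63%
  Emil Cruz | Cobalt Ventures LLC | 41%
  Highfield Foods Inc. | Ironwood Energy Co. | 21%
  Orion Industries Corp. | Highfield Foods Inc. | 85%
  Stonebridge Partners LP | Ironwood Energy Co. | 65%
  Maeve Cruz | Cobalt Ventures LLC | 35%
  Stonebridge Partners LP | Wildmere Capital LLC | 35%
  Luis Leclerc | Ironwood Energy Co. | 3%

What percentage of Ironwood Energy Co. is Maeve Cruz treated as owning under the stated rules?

46.7265%

By spousal attribution (R1), Maeve Cruz is treated as also owning Emil Cruz's interest in Cobalt Ventures LLC, giving 35% + 41% = 76%.
By spousal attribution (R1), Maeve Cruz is treated as owning Emil Cruz's 37% interest in Orion Industries Corp.
Chain via Cobalt Ventures LLC → Stonebridge Partners LP (R2): 76% × 63% × 65% = 31.122% of Ironwood Energy Co.
Direct interest in Ironwood Energy Co: 9%.
Chain via Orion Industries Corp. → Highfield Foods Inc. (R2): 37% × 85% × 21% = 6.6045% of Ironwood Energy Co.
Aggregating (R3): 31.122% + 9% + 6.6045% = 46.7265%.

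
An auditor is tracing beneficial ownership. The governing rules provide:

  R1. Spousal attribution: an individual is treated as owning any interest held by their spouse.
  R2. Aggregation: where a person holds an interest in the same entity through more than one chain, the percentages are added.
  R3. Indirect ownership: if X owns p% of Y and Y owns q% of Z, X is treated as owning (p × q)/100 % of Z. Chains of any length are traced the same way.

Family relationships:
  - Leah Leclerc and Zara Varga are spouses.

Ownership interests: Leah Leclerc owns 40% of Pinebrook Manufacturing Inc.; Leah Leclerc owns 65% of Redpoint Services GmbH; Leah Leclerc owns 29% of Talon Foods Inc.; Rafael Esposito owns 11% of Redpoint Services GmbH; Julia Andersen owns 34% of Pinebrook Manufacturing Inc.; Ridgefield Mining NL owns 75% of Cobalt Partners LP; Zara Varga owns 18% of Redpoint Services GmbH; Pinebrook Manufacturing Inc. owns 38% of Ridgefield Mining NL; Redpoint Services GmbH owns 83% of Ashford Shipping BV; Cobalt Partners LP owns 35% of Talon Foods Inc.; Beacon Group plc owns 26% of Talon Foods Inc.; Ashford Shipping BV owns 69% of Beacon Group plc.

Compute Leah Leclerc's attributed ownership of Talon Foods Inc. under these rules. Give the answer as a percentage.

By spousal attribution (R1), Leah Leclerc is treated as also owning Zara Varga's interest in Redpoint Services GmbH, giving 65% + 18% = 83%.
Chain via Pinebrook Manufacturing Inc. → Ridgefield Mining NL → Cobalt Partners LP (R3): 40% × 38% × 75% × 35% = 3.99% of Talon Foods Inc.
Chain via Redpoint Services GmbH → Ashford Shipping BV → Beacon Group plc (R3): 83% × 83% × 69% × 26% = 12.358866% of Talon Foods Inc.
Direct interest in Talon Foods Inc: 29%.
Aggregating (R2): 3.99% + 12.358866% + 29% = 45.348866%.

45.348866%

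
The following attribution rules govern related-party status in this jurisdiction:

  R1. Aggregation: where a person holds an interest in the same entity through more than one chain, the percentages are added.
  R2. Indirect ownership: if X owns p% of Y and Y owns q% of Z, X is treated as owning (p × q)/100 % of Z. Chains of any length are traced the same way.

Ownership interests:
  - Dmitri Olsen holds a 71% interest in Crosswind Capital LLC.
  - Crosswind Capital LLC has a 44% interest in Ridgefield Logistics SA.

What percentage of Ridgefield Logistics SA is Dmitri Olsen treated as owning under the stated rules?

Chain via Crosswind Capital LLC (R2): 71% × 44% = 31.24% of Ridgefield Logistics SA.

31.24%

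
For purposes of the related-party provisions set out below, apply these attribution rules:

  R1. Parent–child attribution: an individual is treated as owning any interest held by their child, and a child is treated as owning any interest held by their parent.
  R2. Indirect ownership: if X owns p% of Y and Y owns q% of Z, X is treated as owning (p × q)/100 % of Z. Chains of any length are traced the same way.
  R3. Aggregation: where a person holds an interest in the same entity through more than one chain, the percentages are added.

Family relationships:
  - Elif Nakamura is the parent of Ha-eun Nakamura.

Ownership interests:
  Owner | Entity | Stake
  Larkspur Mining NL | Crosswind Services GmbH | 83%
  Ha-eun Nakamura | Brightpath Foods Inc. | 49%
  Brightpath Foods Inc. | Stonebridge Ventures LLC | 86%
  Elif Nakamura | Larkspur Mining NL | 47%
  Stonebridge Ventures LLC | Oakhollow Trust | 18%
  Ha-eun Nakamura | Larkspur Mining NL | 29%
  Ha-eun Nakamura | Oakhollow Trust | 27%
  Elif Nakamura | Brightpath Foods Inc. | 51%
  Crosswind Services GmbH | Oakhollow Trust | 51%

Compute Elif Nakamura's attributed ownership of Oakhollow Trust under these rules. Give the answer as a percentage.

74.6508%

By parent–child attribution (R1), Elif Nakamura is treated as also owning Ha-eun Nakamura's interest in Larkspur Mining NL, giving 47% + 29% = 76%.
By parent–child attribution (R1), Elif Nakamura is treated as also owning Ha-eun Nakamura's interest in Brightpath Foods Inc, giving 51% + 49% = 100%.
By parent–child attribution (R1), Elif Nakamura is treated as owning Ha-eun Nakamura's 27% interest in Oakhollow Trust.
Chain via Larkspur Mining NL → Crosswind Services GmbH (R2): 76% × 83% × 51% = 32.1708% of Oakhollow Trust.
Chain via Brightpath Foods Inc. → Stonebridge Ventures LLC (R2): 100% × 86% × 18% = 15.48% of Oakhollow Trust.
Direct interest in Oakhollow Trust: 27%.
Aggregating (R3): 32.1708% + 15.48% + 27% = 74.6508%.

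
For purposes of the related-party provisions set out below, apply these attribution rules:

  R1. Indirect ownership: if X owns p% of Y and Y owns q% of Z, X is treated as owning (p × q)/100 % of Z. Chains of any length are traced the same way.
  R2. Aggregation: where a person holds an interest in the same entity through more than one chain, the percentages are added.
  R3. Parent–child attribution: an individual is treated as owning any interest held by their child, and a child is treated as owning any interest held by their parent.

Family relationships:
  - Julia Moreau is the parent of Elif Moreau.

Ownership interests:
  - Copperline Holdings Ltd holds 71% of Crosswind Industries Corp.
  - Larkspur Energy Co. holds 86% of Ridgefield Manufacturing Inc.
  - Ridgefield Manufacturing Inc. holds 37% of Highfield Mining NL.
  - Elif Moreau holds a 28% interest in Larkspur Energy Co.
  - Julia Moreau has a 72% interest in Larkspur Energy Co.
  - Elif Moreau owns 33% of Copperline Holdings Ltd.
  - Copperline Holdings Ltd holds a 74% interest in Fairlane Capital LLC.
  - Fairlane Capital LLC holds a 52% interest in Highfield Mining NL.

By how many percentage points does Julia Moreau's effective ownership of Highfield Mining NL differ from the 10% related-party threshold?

34.5184

By parent–child attribution (R3), Julia Moreau is treated as also owning Elif Moreau's interest in Larkspur Energy Co, giving 72% + 28% = 100%.
By parent–child attribution (R3), Julia Moreau is treated as owning Elif Moreau's 33% interest in Copperline Holdings Ltd.
Chain via Larkspur Energy Co. → Ridgefield Manufacturing Inc. (R1): 100% × 86% × 37% = 31.82% of Highfield Mining NL.
Chain via Copperline Holdings Ltd → Fairlane Capital LLC (R1): 33% × 74% × 52% = 12.6984% of Highfield Mining NL.
Aggregating (R2): 31.82% + 12.6984% = 44.5184%.
44.5184% exceeds the 10% threshold by 34.5184 percentage points.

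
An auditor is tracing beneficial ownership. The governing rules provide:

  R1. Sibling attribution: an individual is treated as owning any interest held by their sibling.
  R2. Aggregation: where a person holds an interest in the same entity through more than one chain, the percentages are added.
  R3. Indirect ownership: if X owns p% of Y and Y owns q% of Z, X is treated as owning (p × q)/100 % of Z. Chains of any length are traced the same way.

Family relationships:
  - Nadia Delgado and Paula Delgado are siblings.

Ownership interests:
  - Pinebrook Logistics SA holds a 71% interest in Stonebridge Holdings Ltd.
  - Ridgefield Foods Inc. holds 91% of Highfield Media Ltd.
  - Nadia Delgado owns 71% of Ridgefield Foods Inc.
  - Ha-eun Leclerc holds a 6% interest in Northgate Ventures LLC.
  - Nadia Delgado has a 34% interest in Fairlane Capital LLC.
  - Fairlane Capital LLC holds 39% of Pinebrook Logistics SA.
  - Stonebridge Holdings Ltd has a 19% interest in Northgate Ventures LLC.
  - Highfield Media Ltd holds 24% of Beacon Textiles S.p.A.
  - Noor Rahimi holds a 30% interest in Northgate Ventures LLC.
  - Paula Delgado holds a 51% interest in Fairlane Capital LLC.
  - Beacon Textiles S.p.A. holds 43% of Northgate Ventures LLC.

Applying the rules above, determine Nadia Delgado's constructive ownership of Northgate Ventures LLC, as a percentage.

11.139687%

By sibling attribution (R1), Nadia Delgado is treated as also owning Paula Delgado's interest in Fairlane Capital LLC, giving 34% + 51% = 85%.
Chain via Ridgefield Foods Inc. → Highfield Media Ltd → Beacon Textiles S.p.A. (R3): 71% × 91% × 24% × 43% = 6.667752% of Northgate Ventures LLC.
Chain via Fairlane Capital LLC → Pinebrook Logistics SA → Stonebridge Holdings Ltd (R3): 85% × 39% × 71% × 19% = 4.471935% of Northgate Ventures LLC.
Aggregating (R2): 6.667752% + 4.471935% = 11.139687%.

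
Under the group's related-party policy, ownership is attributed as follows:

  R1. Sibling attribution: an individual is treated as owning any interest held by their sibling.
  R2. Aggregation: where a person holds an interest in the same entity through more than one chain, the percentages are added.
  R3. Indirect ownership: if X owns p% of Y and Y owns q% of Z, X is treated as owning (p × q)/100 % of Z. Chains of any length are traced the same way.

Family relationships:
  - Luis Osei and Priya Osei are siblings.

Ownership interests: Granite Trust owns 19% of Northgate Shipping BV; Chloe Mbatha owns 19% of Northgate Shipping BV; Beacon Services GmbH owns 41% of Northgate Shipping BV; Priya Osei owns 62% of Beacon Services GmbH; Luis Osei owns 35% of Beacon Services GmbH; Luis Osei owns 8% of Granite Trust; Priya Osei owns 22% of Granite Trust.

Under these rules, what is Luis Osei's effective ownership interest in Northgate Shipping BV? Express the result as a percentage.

By sibling attribution (R1), Luis Osei is treated as also owning Priya Osei's interest in Granite Trust, giving 8% + 22% = 30%.
By sibling attribution (R1), Luis Osei is treated as also owning Priya Osei's interest in Beacon Services GmbH, giving 35% + 62% = 97%.
Chain via Granite Trust (R3): 30% × 19% = 5.7% of Northgate Shipping BV.
Chain via Beacon Services GmbH (R3): 97% × 41% = 39.77% of Northgate Shipping BV.
Aggregating (R2): 5.7% + 39.77% = 45.47%.

45.47%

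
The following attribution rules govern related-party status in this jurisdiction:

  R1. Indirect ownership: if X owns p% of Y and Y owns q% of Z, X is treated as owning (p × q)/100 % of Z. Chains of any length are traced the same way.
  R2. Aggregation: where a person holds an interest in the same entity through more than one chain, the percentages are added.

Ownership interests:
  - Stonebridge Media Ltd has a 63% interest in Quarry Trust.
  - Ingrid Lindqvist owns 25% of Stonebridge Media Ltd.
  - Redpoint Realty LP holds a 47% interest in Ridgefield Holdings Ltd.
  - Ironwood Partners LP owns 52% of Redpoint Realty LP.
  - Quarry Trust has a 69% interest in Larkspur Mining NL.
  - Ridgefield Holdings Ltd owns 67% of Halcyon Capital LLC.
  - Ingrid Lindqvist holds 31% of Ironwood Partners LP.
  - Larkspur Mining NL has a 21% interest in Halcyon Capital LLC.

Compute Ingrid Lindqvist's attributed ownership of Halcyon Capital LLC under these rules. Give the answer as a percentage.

Chain via Stonebridge Media Ltd → Quarry Trust → Larkspur Mining NL (R1): 25% × 63% × 69% × 21% = 2.282175% of Halcyon Capital LLC.
Chain via Ironwood Partners LP → Redpoint Realty LP → Ridgefield Holdings Ltd (R1): 31% × 52% × 47% × 67% = 5.076188% of Halcyon Capital LLC.
Aggregating (R2): 2.282175% + 5.076188% = 7.358363%.

7.358363%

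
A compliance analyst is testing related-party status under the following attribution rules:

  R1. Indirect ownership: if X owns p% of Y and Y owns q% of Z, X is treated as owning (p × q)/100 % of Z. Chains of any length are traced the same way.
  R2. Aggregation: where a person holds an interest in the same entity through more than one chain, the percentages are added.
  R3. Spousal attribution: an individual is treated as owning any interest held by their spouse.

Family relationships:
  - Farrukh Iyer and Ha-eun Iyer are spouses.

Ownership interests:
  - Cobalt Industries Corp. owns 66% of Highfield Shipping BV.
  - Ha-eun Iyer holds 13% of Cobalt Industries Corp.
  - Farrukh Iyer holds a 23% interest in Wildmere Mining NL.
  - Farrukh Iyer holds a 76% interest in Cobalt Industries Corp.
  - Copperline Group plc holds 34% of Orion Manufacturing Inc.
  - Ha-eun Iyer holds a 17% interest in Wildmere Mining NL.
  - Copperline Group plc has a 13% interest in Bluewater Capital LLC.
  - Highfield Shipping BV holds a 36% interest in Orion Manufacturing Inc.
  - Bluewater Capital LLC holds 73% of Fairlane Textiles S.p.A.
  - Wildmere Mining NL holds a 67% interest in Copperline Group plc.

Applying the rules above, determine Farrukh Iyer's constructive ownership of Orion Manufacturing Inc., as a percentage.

30.2584%

By spousal attribution (R3), Farrukh Iyer is treated as also owning Ha-eun Iyer's interest in Cobalt Industries Corp, giving 76% + 13% = 89%.
By spousal attribution (R3), Farrukh Iyer is treated as also owning Ha-eun Iyer's interest in Wildmere Mining NL, giving 23% + 17% = 40%.
Chain via Cobalt Industries Corp. → Highfield Shipping BV (R1): 89% × 66% × 36% = 21.1464% of Orion Manufacturing Inc.
Chain via Wildmere Mining NL → Copperline Group plc (R1): 40% × 67% × 34% = 9.112% of Orion Manufacturing Inc.
Aggregating (R2): 21.1464% + 9.112% = 30.2584%.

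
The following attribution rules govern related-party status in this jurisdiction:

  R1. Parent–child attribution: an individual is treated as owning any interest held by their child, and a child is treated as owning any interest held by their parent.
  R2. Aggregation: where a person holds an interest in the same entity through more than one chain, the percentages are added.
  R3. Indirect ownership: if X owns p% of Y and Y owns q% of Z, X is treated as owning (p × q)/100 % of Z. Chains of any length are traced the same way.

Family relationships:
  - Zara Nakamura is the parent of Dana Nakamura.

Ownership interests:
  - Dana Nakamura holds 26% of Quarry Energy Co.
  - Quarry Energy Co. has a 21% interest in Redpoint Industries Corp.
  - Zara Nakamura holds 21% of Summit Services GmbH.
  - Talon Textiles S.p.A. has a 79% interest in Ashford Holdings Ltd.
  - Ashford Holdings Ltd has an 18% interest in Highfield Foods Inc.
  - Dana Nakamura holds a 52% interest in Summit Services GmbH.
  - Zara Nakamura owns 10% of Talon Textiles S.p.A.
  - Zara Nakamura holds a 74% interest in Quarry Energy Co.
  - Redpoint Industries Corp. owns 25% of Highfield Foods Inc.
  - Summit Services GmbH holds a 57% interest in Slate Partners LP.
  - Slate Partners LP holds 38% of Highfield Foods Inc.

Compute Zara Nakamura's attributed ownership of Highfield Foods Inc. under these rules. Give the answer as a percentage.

By parent–child attribution (R1), Zara Nakamura is treated as also owning Dana Nakamura's interest in Quarry Energy Co, giving 74% + 26% = 100%.
By parent–child attribution (R1), Zara Nakamura is treated as also owning Dana Nakamura's interest in Summit Services GmbH, giving 21% + 52% = 73%.
Chain via Talon Textiles S.p.A. → Ashford Holdings Ltd (R3): 10% × 79% × 18% = 1.422% of Highfield Foods Inc.
Chain via Quarry Energy Co. → Redpoint Industries Corp. (R3): 100% × 21% × 25% = 5.25% of Highfield Foods Inc.
Chain via Summit Services GmbH → Slate Partners LP (R3): 73% × 57% × 38% = 15.8118% of Highfield Foods Inc.
Aggregating (R2): 1.422% + 5.25% + 15.8118% = 22.4838%.

22.4838%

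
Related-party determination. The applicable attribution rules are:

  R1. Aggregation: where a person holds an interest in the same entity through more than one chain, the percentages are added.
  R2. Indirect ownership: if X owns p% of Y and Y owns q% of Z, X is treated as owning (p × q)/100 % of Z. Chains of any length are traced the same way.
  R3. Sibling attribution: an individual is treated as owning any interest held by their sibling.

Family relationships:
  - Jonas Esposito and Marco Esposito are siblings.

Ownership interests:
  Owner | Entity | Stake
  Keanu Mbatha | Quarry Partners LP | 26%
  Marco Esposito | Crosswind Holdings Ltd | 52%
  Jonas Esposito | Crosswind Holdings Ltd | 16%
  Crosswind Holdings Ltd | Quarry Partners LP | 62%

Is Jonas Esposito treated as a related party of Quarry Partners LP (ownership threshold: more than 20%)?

By sibling attribution (R3), Jonas Esposito is treated as also owning Marco Esposito's interest in Crosswind Holdings Ltd, giving 16% + 52% = 68%.
Chain via Crosswind Holdings Ltd (R2): 68% × 62% = 42.16% of Quarry Partners LP.
42.16% exceeds the 20% threshold, so Jonas is a related party to Quarry Partners LP.

Yes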